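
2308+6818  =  9126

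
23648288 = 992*23839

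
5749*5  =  28745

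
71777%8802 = 1361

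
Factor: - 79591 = - 19^1*59^1*71^1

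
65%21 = 2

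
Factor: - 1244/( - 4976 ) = 2^ (-2)  =  1/4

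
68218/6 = 34109/3= 11369.67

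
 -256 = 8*(-32) 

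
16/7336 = 2/917 = 0.00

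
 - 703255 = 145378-848633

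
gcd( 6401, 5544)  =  1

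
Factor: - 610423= - 11^1*211^1*263^1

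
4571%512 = 475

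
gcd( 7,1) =1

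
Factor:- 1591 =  - 37^1*43^1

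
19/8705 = 19/8705 = 0.00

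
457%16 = 9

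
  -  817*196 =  - 160132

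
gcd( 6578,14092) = 26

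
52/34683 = 52/34683 = 0.00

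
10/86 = 5/43 = 0.12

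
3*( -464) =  - 1392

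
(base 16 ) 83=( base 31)47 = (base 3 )11212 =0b10000011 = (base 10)131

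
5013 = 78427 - 73414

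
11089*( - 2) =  - 22178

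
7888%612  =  544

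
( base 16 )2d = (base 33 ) 1C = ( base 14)33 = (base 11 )41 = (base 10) 45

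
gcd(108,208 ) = 4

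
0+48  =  48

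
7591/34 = 223 + 9/34 = 223.26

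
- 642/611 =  - 2 + 580/611=- 1.05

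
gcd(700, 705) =5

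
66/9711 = 22/3237 = 0.01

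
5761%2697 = 367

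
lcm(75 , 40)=600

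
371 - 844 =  - 473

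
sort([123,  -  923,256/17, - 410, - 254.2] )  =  [ - 923, - 410, - 254.2, 256/17, 123]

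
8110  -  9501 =- 1391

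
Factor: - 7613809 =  - 7^1*1087687^1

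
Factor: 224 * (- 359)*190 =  - 2^6*5^1  *7^1*19^1*359^1 = - 15279040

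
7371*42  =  309582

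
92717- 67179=25538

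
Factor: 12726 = 2^1*3^2*7^1*101^1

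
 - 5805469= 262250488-268055957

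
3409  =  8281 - 4872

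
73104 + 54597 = 127701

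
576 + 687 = 1263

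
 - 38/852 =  - 19/426 = - 0.04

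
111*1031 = 114441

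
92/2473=92/2473=0.04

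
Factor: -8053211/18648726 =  - 2^( -1) *3^( - 1 )*31^1*73^( - 1)*42577^( - 1) *259781^1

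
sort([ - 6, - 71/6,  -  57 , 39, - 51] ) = [ -57, - 51, - 71/6,-6, 39]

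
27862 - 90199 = - 62337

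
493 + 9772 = 10265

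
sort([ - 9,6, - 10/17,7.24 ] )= [-9, - 10/17,6,7.24 ] 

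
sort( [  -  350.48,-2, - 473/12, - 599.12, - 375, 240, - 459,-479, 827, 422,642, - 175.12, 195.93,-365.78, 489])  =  [-599.12,-479,-459,-375, - 365.78,-350.48, - 175.12,-473/12 ,-2, 195.93 , 240, 422, 489 , 642, 827]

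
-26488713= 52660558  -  79149271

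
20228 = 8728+11500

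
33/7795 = 33/7795 = 0.00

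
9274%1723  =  659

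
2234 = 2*1117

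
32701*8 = 261608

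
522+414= 936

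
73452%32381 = 8690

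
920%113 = 16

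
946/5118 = 473/2559 = 0.18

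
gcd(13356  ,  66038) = 742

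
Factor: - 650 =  - 2^1*5^2 * 13^1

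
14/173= 14/173 = 0.08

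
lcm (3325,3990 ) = 19950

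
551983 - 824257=-272274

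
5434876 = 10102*538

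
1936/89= 1936/89 = 21.75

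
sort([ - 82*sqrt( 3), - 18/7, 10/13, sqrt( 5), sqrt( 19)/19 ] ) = [ - 82*sqrt(3), - 18/7, sqrt (19)/19, 10/13,  sqrt( 5) ]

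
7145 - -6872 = 14017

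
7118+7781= 14899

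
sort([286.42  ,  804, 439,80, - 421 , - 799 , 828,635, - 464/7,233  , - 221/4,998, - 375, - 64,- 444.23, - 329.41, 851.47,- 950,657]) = [ - 950,-799, - 444.23, - 421, - 375, - 329.41, - 464/7, - 64, - 221/4,80, 233,  286.42, 439, 635, 657, 804, 828,851.47, 998 ]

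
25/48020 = 5/9604 = 0.00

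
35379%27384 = 7995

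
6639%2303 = 2033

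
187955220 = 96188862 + 91766358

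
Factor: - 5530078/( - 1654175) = 2^1*5^( - 2 )* 127^ ( - 1)*521^( - 1)*2765039^1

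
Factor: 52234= 2^1*7^2*13^1*41^1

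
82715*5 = 413575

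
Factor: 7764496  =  2^4*67^1*7243^1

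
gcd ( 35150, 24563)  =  1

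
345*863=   297735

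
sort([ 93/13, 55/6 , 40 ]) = [ 93/13, 55/6,  40] 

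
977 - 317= 660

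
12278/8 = 1534 + 3/4=1534.75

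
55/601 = 55/601=0.09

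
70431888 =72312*974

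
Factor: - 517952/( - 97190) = 258976/48595= 2^5*5^(-1 ) * 8093^1*9719^(  -  1)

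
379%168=43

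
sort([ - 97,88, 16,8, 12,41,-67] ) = [ - 97, - 67,8 , 12,16,41,88]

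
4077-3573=504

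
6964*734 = 5111576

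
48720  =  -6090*( - 8)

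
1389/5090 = 1389/5090 = 0.27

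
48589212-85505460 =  - 36916248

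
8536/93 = 8536/93 = 91.78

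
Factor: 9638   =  2^1*61^1 * 79^1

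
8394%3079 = 2236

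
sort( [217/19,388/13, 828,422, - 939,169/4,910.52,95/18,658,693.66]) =[ - 939, 95/18, 217/19,388/13,169/4, 422,658,693.66,828,910.52] 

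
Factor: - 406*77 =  - 2^1*7^2*11^1*29^1 = -31262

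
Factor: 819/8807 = 3^2*7^1*13^1 * 8807^( - 1)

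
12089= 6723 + 5366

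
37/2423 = 37/2423=0.02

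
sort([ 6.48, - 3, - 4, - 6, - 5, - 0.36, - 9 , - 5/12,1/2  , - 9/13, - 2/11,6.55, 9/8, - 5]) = [ - 9, - 6, - 5, - 5, - 4, - 3, - 9/13,-5/12, - 0.36,  -  2/11,  1/2, 9/8, 6.48,  6.55] 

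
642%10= 2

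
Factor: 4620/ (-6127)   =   - 420/557 = - 2^2 * 3^1*5^1*7^1*557^ ( -1 ) 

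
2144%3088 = 2144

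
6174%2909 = 356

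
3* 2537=7611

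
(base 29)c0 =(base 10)348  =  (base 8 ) 534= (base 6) 1340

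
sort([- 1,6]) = [ - 1, 6]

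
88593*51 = 4518243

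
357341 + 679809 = 1037150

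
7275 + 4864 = 12139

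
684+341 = 1025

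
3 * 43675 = 131025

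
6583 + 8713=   15296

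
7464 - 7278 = 186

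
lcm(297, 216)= 2376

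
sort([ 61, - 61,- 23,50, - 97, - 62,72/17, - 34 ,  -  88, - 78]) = [ - 97, - 88, - 78, - 62,- 61, - 34, -23,72/17,50,61]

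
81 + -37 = 44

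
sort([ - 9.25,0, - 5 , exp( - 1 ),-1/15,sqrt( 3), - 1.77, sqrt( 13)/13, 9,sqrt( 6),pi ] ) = [-9.25, - 5, - 1.77,-1/15,  0,  sqrt(13)/13,exp(-1 ),sqrt(3 ), sqrt( 6) , pi, 9 ] 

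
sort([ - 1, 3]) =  [ - 1,  3]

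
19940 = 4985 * 4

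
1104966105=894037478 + 210928627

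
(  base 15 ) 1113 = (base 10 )3618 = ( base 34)34E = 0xe22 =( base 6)24430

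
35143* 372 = 13073196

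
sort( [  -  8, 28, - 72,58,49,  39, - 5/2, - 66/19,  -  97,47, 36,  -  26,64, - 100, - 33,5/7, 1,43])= [ - 100,-97,  -  72, - 33, - 26,-8,-66/19, - 5/2, 5/7,1, 28,36,39, 43,47,  49,58,64]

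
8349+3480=11829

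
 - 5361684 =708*( - 7573)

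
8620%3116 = 2388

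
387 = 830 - 443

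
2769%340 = 49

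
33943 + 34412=68355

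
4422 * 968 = 4280496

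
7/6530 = 7/6530 = 0.00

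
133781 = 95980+37801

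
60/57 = 20/19 = 1.05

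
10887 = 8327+2560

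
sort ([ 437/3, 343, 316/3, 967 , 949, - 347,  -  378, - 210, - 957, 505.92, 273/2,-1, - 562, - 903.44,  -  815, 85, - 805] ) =[ - 957, - 903.44, - 815, - 805,-562, - 378,-347, - 210, - 1,85, 316/3, 273/2, 437/3, 343, 505.92, 949,967]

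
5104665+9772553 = 14877218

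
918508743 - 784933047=133575696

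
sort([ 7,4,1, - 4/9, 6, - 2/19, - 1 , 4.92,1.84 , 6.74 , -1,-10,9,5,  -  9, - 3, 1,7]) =[-10, - 9, - 3, - 1,  -  1, - 4/9, - 2/19,1,  1,  1.84,4,4.92,5,6, 6.74,  7,7,9 ] 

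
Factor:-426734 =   -  2^1*7^1*11^1*17^1*163^1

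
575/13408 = 575/13408 = 0.04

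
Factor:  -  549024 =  - 2^5*3^1 * 7^1*19^1*43^1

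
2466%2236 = 230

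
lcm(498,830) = 2490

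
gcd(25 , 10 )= 5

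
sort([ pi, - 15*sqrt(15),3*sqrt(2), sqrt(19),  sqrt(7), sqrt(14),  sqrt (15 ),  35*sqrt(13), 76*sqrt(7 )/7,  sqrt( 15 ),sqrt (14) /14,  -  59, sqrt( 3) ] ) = [ -59, - 15*sqrt (15),sqrt(14 ) /14,sqrt( 3), sqrt( 7 ),pi,sqrt ( 14),sqrt( 15 ),sqrt(15),3 * sqrt ( 2),sqrt( 19 ),76 *sqrt(7) /7 , 35*sqrt( 13 ) ] 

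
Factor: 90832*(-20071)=  -  1823089072 =- 2^4*7^1*811^1*20071^1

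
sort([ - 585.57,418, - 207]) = [-585.57,  -  207, 418 ] 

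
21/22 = 21/22 = 0.95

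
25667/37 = 693 + 26/37 = 693.70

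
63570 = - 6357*( -10 ) 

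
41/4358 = 41/4358 = 0.01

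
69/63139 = 69/63139=0.00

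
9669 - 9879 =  - 210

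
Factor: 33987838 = 2^1*16993919^1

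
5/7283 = 5/7283= 0.00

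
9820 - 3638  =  6182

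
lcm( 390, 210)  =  2730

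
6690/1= 6690 = 6690.00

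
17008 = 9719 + 7289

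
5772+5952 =11724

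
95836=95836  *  1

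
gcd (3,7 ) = 1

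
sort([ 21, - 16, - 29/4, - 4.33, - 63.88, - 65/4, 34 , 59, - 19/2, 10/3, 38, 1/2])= [ - 63.88, - 65/4 , - 16, - 19/2, - 29/4, - 4.33,1/2, 10/3,21, 34, 38,59 ] 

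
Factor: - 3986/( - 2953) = 2^1  *  1993^1 * 2953^(-1)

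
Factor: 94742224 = 2^4 * 17^1*47^1*7411^1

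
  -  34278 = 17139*(-2 ) 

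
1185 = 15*79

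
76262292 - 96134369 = -19872077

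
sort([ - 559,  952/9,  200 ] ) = [ - 559,952/9, 200]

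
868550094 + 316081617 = 1184631711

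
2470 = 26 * 95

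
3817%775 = 717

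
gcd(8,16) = 8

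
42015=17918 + 24097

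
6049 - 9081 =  - 3032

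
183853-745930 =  - 562077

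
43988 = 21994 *2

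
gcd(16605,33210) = 16605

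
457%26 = 15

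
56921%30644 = 26277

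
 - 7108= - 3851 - 3257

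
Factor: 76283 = 76283^1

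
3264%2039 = 1225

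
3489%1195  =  1099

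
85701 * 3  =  257103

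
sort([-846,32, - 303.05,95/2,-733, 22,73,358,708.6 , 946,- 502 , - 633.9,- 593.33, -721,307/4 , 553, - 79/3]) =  [-846,  -  733, - 721,-633.9,  -  593.33, - 502, - 303.05 ,  -  79/3,22,32,95/2,73,307/4 , 358, 553,708.6,946 ] 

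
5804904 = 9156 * 634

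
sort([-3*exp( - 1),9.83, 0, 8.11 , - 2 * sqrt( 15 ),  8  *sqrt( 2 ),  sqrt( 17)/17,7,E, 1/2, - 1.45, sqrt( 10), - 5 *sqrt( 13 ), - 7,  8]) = [ - 5*sqrt(13), - 2 * sqrt(15), - 7 , - 1.45, - 3*exp( - 1),0,sqrt( 17 ) /17, 1/2,  E , sqrt(10),7, 8, 8.11, 9.83, 8*sqrt( 2 )]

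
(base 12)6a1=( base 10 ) 985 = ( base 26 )1BN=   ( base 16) 3D9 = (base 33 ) TS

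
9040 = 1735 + 7305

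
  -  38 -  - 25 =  - 13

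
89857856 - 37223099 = 52634757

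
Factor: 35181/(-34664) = -2^( - 3 ) * 3^3 * 7^( - 1)*619^(  -  1 )*1303^1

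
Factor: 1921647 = 3^1*7^1*13^1* 7039^1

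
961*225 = 216225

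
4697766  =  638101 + 4059665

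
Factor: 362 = 2^1 * 181^1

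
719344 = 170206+549138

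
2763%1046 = 671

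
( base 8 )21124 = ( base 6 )104404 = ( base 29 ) AD1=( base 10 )8788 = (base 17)1d6g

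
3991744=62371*64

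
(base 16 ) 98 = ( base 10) 152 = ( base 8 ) 230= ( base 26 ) 5m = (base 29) 57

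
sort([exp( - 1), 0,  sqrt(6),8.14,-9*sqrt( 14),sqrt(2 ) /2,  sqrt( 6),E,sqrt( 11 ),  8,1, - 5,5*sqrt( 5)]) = [  -  9*sqrt( 14),-5,0,exp(-1),sqrt(2 )/2,  1,sqrt( 6 ),sqrt( 6),E,sqrt( 11 ),8, 8.14,5*sqrt(5)]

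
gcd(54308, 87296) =4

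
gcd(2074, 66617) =1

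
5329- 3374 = 1955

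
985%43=39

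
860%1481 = 860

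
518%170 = 8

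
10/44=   5/22= 0.23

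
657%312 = 33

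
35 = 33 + 2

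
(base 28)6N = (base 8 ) 277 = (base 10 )191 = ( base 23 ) 87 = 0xBF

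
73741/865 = 85 + 216/865 = 85.25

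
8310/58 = 143 + 8/29 = 143.28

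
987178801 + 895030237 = 1882209038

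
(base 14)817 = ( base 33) 1F5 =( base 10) 1589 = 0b11000110101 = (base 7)4430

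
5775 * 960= 5544000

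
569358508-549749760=19608748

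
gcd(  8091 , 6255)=9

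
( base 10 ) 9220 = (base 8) 22004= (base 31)9ID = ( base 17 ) 1EF6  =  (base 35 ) 7if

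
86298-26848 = 59450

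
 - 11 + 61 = 50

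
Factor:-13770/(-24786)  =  5/9 = 3^(-2)*5^1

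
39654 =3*13218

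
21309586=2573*8282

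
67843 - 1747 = 66096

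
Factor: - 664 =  - 2^3*83^1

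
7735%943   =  191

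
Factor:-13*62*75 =  -  2^1*3^1*5^2*13^1 * 31^1 = -  60450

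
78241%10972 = 1437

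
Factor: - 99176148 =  - 2^2*3^2*2754893^1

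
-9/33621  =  - 1 + 11204/11207 = - 0.00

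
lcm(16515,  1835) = 16515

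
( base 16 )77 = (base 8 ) 167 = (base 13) 92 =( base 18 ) 6b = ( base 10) 119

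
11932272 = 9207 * 1296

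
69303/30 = 23101/10=2310.10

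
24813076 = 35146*706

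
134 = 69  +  65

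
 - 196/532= - 1 +12/19 = -  0.37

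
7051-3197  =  3854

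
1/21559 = 1/21559=0.00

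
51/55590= 1/1090 = 0.00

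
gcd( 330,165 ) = 165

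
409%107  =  88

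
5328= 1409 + 3919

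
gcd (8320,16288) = 32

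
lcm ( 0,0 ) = 0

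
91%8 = 3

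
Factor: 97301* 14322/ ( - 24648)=- 232257487/4108  =  -  2^ ( - 2) * 7^1 * 11^1*13^ (-1) * 31^1 *79^ (- 1 )*97301^1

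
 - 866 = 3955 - 4821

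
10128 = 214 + 9914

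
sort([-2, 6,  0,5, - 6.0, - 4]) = [ - 6.0, - 4, - 2,  0, 5, 6]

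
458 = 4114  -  3656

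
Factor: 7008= 2^5*3^1* 73^1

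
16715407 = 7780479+8934928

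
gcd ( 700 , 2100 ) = 700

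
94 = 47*2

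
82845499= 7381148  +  75464351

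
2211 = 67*33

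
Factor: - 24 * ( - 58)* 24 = 2^7*3^2*29^1 = 33408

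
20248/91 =20248/91 = 222.51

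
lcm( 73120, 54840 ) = 219360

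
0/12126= 0 = 0.00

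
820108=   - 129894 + 950002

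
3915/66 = 59 +7/22 = 59.32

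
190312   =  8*23789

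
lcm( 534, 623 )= 3738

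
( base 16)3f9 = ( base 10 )1017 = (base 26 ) 1d3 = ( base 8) 1771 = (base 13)603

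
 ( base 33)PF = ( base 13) 4C8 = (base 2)1101001000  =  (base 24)1B0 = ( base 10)840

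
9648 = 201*48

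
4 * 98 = 392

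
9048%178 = 148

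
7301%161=56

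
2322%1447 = 875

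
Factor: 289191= 3^1*7^1*47^1*293^1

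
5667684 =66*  85874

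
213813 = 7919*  27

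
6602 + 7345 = 13947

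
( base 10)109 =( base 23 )4h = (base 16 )6D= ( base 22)4L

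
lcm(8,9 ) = 72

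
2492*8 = 19936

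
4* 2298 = 9192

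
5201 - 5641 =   -  440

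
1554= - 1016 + 2570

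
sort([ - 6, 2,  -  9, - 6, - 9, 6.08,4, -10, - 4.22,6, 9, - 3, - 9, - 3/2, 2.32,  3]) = [-10, - 9, - 9, - 9, - 6, - 6, - 4.22,  -  3 ,-3/2, 2,2.32, 3, 4,6, 6.08,9]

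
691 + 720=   1411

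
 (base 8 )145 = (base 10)101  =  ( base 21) 4H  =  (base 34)2X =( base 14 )73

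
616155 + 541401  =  1157556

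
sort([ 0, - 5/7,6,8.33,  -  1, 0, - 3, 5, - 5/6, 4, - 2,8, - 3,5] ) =[- 3,- 3,  -  2,-1 ,-5/6, - 5/7 , 0,  0,4, 5 , 5, 6, 8, 8.33] 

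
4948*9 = 44532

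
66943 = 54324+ 12619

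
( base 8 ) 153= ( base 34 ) 35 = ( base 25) 47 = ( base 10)107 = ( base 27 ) 3Q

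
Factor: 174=2^1*3^1*29^1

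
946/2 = 473 = 473.00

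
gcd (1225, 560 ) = 35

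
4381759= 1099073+3282686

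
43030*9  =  387270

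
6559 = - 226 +6785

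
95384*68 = 6486112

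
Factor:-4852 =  - 2^2*1213^1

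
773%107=24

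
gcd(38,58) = 2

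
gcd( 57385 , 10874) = 1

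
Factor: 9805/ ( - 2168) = -2^( - 3)*5^1*37^1*53^1* 271^(-1)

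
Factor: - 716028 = -2^2*3^1*59669^1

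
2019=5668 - 3649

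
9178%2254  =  162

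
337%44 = 29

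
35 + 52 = 87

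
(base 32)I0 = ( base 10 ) 576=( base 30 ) J6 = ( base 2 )1001000000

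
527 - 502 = 25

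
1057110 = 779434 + 277676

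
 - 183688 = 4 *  ( - 45922) 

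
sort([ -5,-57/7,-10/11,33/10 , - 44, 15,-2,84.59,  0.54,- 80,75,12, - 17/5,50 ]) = [ - 80, - 44, - 57/7, - 5, - 17/5,  -  2, - 10/11,0.54,33/10,12 , 15,50, 75,84.59 ]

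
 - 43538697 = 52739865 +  - 96278562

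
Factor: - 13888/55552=-2^( - 2 ) = -1/4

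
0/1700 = 0 = 0.00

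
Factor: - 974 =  - 2^1  *  487^1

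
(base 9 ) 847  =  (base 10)691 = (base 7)2005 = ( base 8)1263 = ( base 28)oj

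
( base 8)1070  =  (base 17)1g7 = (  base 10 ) 568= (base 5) 4233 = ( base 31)IA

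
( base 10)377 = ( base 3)111222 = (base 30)ch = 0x179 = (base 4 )11321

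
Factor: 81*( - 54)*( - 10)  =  2^2*3^7*5^1=43740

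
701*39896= 27967096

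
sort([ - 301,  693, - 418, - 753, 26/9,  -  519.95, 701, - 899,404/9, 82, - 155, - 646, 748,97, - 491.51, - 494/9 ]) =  [ - 899, - 753, - 646, - 519.95, - 491.51, - 418, - 301, - 155, - 494/9,26/9,  404/9 , 82 , 97, 693, 701,748 ] 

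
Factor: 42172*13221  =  557556012= 2^2*3^2*13^2 *113^1*811^1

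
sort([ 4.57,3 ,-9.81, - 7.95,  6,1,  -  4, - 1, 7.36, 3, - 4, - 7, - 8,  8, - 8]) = [ - 9.81,-8, - 8, - 7.95 , - 7, - 4, - 4, - 1,  1,3,3,4.57 , 6, 7.36 , 8 ] 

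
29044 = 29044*1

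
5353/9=5353/9= 594.78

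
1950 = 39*50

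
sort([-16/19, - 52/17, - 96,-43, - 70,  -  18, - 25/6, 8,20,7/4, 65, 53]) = [ - 96, - 70, - 43, - 18, - 25/6, - 52/17, - 16/19,7/4,  8,20, 53,65]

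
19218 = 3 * 6406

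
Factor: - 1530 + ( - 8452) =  - 9982 = -2^1*7^1*23^1*31^1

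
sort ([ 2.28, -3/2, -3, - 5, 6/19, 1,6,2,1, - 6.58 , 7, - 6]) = [-6.58,- 6 , - 5, - 3, - 3/2,6/19 , 1,1,2,2.28,6 , 7]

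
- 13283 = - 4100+- 9183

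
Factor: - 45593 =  - 127^1*359^1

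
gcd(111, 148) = 37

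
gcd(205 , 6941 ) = 1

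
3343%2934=409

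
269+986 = 1255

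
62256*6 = 373536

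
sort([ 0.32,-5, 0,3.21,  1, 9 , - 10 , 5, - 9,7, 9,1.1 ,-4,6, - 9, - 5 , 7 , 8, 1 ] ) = [  -  10, - 9, - 9,  -  5 , - 5, - 4,0, 0.32, 1,1,1.1,3.21,  5,6, 7,7,8, 9 , 9 ] 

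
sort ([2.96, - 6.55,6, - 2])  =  [ - 6.55, - 2,2.96,6]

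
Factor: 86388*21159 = 1827883692 =2^2*3^3 * 23^1 * 313^1*2351^1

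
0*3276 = 0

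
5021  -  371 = 4650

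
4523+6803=11326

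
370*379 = 140230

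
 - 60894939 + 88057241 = 27162302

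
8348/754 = 4174/377 = 11.07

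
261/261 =1 = 1.00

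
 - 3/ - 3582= 1/1194 = 0.00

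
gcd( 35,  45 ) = 5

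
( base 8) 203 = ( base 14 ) 95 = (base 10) 131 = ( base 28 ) 4J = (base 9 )155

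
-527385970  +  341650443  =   - 185735527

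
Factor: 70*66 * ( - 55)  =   - 254100 = - 2^2*3^1 *5^2 * 7^1*11^2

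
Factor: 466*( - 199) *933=-2^1* 3^1*199^1*233^1*311^1 =-  86520822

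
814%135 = 4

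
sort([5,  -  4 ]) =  [ - 4,5] 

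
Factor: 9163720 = 2^3 *5^1*229093^1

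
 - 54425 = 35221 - 89646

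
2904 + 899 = 3803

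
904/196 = 4+30/49 = 4.61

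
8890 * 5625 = 50006250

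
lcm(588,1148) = 24108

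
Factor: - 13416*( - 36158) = 2^4*3^1*13^1*43^1*101^1*179^1 = 485095728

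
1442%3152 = 1442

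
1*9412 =9412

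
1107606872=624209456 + 483397416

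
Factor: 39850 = 2^1*5^2*797^1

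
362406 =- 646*( -561)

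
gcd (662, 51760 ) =2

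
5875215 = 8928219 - 3053004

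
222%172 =50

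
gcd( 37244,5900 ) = 4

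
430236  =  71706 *6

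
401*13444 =5391044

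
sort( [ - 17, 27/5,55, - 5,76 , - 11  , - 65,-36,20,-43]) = [ - 65, - 43, -36 , - 17,-11, - 5,27/5, 20,55 , 76]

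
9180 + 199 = 9379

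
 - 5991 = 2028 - 8019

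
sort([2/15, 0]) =[0  ,  2/15]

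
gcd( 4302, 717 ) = 717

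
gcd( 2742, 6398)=914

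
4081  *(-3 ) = -12243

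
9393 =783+8610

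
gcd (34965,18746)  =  7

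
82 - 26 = 56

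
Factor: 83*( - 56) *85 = -395080  =  - 2^3*5^1*7^1 * 17^1 * 83^1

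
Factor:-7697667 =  - 3^1*53^1*48413^1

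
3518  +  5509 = 9027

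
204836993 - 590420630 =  - 385583637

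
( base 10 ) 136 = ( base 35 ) 3V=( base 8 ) 210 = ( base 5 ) 1021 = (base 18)7A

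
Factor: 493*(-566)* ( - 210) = 2^2*3^1*5^1 * 7^1*17^1 * 29^1*283^1 = 58597980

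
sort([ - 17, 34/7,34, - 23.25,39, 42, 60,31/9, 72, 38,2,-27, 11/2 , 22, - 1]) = [  -  27, - 23.25, - 17,-1, 2, 31/9, 34/7, 11/2, 22, 34, 38, 39,42,60,  72]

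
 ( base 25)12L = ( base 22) 19E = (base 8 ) 1270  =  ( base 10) 696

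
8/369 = 8/369 = 0.02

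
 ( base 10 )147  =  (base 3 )12110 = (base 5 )1042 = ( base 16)93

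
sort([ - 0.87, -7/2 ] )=[- 7/2, - 0.87] 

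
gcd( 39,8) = 1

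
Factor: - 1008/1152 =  - 2^(  -  3)*7^1 = - 7/8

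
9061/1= 9061 = 9061.00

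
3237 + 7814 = 11051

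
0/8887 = 0 = 0.00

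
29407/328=29407/328 =89.66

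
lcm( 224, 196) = 1568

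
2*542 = 1084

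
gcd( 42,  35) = 7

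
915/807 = 305/269 = 1.13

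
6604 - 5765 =839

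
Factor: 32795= 5^1* 7^1 * 937^1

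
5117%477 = 347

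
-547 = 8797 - 9344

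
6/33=2/11 = 0.18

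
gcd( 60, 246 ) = 6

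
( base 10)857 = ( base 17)2G7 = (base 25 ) 197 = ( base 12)5b5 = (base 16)359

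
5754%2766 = 222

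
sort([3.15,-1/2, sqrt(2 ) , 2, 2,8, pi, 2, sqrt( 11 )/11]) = [ - 1/2, sqrt( 11) /11,sqrt(2) , 2 , 2 , 2, pi , 3.15,  8] 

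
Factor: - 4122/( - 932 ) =2061/466  =  2^ ( - 1 )*3^2 * 229^1 * 233^( - 1 )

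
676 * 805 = 544180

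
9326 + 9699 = 19025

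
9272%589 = 437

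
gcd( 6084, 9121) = 1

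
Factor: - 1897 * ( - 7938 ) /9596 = 7529193/4798= 2^ ( - 1)*3^4*7^3*271^1  *2399^(-1) 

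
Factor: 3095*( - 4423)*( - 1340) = 2^2*5^2*67^1*619^1  *4423^1 = 18343507900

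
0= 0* 18516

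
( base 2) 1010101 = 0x55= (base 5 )320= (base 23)3G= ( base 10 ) 85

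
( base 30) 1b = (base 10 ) 41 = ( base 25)1g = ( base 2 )101001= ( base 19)23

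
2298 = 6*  383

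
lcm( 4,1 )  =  4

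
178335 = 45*3963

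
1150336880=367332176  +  783004704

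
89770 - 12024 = 77746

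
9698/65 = 746/5  =  149.20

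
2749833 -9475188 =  - 6725355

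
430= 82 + 348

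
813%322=169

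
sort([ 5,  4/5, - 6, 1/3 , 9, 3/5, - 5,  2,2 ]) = [ - 6, - 5,1/3, 3/5, 4/5, 2, 2,  5,9]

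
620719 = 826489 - 205770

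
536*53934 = 28908624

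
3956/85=3956/85 = 46.54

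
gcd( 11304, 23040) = 72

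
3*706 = 2118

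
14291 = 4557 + 9734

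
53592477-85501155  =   - 31908678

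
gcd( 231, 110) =11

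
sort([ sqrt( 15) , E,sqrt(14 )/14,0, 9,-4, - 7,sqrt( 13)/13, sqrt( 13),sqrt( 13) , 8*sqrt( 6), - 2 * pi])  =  [ - 7, - 2*pi , - 4, 0, sqrt( 14)/14, sqrt(13 ) /13, E, sqrt( 13 ), sqrt( 13 ),sqrt( 15 ), 9,8*sqrt (6)]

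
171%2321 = 171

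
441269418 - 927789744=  - 486520326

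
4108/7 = 586 + 6/7 = 586.86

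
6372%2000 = 372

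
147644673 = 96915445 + 50729228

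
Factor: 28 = 2^2*7^1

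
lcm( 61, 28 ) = 1708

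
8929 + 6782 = 15711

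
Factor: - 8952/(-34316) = 2^1*3^1*23^( - 1 ) = 6/23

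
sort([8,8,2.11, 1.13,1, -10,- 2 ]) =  [ - 10 , - 2 , 1,1.13, 2.11,8,8 ] 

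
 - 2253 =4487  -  6740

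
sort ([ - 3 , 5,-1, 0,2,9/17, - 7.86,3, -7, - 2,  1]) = [ - 7.86, - 7, - 3, - 2, - 1, 0,9/17,1, 2,3,5 ] 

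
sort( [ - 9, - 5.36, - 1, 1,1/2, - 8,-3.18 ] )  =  [ - 9, -8 ,-5.36, - 3.18 , - 1, 1/2, 1 ] 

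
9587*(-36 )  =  -345132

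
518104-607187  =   - 89083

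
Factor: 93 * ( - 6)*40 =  -2^4*3^2 * 5^1 * 31^1 = -22320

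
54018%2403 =1152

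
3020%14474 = 3020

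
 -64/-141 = 64/141= 0.45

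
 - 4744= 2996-7740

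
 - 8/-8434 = 4/4217 = 0.00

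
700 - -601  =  1301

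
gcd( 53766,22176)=18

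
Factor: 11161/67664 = 2^(-4)*4229^( - 1 )*11161^1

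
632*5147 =3252904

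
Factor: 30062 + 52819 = 3^2*9209^1 = 82881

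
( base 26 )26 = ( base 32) 1Q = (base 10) 58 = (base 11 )53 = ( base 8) 72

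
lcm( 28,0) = 0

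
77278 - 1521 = 75757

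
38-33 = 5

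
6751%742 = 73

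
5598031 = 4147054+1450977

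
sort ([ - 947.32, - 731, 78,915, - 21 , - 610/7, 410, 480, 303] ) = [ - 947.32, - 731,-610/7,-21, 78,303, 410, 480,915]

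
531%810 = 531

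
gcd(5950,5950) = 5950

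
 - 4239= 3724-7963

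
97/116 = 97/116  =  0.84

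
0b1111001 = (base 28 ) 49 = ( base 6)321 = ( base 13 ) 94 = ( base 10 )121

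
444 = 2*222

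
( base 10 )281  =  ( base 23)c5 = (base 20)E1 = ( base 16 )119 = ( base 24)BH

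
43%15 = 13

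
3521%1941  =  1580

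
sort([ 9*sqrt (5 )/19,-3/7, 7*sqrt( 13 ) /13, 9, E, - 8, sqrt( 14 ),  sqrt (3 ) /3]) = [  -  8, - 3/7, sqrt( 3)/3, 9*sqrt( 5 ) /19, 7*sqrt( 13 ) /13,  E,  sqrt(14),  9]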